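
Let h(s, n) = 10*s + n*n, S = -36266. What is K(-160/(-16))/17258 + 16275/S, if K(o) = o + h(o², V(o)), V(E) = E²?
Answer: 59207355/312939314 ≈ 0.18920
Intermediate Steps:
h(s, n) = n² + 10*s (h(s, n) = 10*s + n² = n² + 10*s)
K(o) = o + o⁴ + 10*o² (K(o) = o + ((o²)² + 10*o²) = o + (o⁴ + 10*o²) = o + o⁴ + 10*o²)
K(-160/(-16))/17258 + 16275/S = ((-160/(-16))*(1 + (-160/(-16))³ + 10*(-160/(-16))))/17258 + 16275/(-36266) = ((-160*(-1/16))*(1 + (-160*(-1/16))³ + 10*(-160*(-1/16))))*(1/17258) + 16275*(-1/36266) = (10*(1 + 10³ + 10*10))*(1/17258) - 16275/36266 = (10*(1 + 1000 + 100))*(1/17258) - 16275/36266 = (10*1101)*(1/17258) - 16275/36266 = 11010*(1/17258) - 16275/36266 = 5505/8629 - 16275/36266 = 59207355/312939314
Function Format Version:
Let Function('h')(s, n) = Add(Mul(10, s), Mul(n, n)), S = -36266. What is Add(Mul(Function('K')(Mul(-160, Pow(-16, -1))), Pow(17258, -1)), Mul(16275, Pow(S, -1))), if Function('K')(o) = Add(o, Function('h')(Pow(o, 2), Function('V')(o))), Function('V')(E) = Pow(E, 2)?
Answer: Rational(59207355, 312939314) ≈ 0.18920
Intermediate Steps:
Function('h')(s, n) = Add(Pow(n, 2), Mul(10, s)) (Function('h')(s, n) = Add(Mul(10, s), Pow(n, 2)) = Add(Pow(n, 2), Mul(10, s)))
Function('K')(o) = Add(o, Pow(o, 4), Mul(10, Pow(o, 2))) (Function('K')(o) = Add(o, Add(Pow(Pow(o, 2), 2), Mul(10, Pow(o, 2)))) = Add(o, Add(Pow(o, 4), Mul(10, Pow(o, 2)))) = Add(o, Pow(o, 4), Mul(10, Pow(o, 2))))
Add(Mul(Function('K')(Mul(-160, Pow(-16, -1))), Pow(17258, -1)), Mul(16275, Pow(S, -1))) = Add(Mul(Mul(Mul(-160, Pow(-16, -1)), Add(1, Pow(Mul(-160, Pow(-16, -1)), 3), Mul(10, Mul(-160, Pow(-16, -1))))), Pow(17258, -1)), Mul(16275, Pow(-36266, -1))) = Add(Mul(Mul(Mul(-160, Rational(-1, 16)), Add(1, Pow(Mul(-160, Rational(-1, 16)), 3), Mul(10, Mul(-160, Rational(-1, 16))))), Rational(1, 17258)), Mul(16275, Rational(-1, 36266))) = Add(Mul(Mul(10, Add(1, Pow(10, 3), Mul(10, 10))), Rational(1, 17258)), Rational(-16275, 36266)) = Add(Mul(Mul(10, Add(1, 1000, 100)), Rational(1, 17258)), Rational(-16275, 36266)) = Add(Mul(Mul(10, 1101), Rational(1, 17258)), Rational(-16275, 36266)) = Add(Mul(11010, Rational(1, 17258)), Rational(-16275, 36266)) = Add(Rational(5505, 8629), Rational(-16275, 36266)) = Rational(59207355, 312939314)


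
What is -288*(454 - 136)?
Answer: -91584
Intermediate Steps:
-288*(454 - 136) = -288*318 = -91584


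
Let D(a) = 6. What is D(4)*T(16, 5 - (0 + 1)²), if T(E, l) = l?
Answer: 24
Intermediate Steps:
D(4)*T(16, 5 - (0 + 1)²) = 6*(5 - (0 + 1)²) = 6*(5 - 1*1²) = 6*(5 - 1*1) = 6*(5 - 1) = 6*4 = 24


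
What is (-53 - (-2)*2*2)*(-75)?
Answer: 3375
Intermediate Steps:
(-53 - (-2)*2*2)*(-75) = (-53 - 2*(-2)*2)*(-75) = (-53 + 4*2)*(-75) = (-53 + 8)*(-75) = -45*(-75) = 3375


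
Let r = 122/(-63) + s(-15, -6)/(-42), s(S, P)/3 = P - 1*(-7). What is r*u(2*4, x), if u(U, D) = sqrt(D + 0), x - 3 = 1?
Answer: -253/63 ≈ -4.0159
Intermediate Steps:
x = 4 (x = 3 + 1 = 4)
s(S, P) = 21 + 3*P (s(S, P) = 3*(P - 1*(-7)) = 3*(P + 7) = 3*(7 + P) = 21 + 3*P)
r = -253/126 (r = 122/(-63) + (21 + 3*(-6))/(-42) = 122*(-1/63) + (21 - 18)*(-1/42) = -122/63 + 3*(-1/42) = -122/63 - 1/14 = -253/126 ≈ -2.0079)
u(U, D) = sqrt(D)
r*u(2*4, x) = -253*sqrt(4)/126 = -253/126*2 = -253/63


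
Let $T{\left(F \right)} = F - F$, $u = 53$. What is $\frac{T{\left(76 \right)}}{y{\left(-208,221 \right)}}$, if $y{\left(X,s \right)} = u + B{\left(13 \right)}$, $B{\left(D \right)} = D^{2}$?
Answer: $0$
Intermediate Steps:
$T{\left(F \right)} = 0$
$y{\left(X,s \right)} = 222$ ($y{\left(X,s \right)} = 53 + 13^{2} = 53 + 169 = 222$)
$\frac{T{\left(76 \right)}}{y{\left(-208,221 \right)}} = \frac{0}{222} = 0 \cdot \frac{1}{222} = 0$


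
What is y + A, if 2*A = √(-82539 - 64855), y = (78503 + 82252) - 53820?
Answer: 106935 + I*√147394/2 ≈ 1.0694e+5 + 191.96*I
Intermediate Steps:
y = 106935 (y = 160755 - 53820 = 106935)
A = I*√147394/2 (A = √(-82539 - 64855)/2 = √(-147394)/2 = (I*√147394)/2 = I*√147394/2 ≈ 191.96*I)
y + A = 106935 + I*√147394/2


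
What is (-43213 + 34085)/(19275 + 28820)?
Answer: -9128/48095 ≈ -0.18979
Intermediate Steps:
(-43213 + 34085)/(19275 + 28820) = -9128/48095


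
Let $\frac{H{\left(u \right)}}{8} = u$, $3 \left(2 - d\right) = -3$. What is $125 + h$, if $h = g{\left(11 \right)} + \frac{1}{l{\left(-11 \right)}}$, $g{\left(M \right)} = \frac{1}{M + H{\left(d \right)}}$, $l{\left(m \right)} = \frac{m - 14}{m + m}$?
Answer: $\frac{22034}{175} \approx 125.91$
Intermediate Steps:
$d = 3$ ($d = 2 - -1 = 2 + 1 = 3$)
$l{\left(m \right)} = \frac{-14 + m}{2 m}$
$H{\left(u \right)} = 8 u$
$g{\left(M \right)} = \frac{1}{24 + M}$ ($g{\left(M \right)} = \frac{1}{M + 8 \cdot 3} = \frac{1}{M + 24} = \frac{1}{24 + M}$)
$h = \frac{159}{175}$ ($h = \frac{1}{24 + 11} + \frac{1}{\frac{1}{2} \frac{1}{-11} \left(-14 - 11\right)} = \frac{1}{35} + \frac{1}{\frac{1}{2} \left(- \frac{1}{11}\right) \left(-25\right)} = \frac{1}{35} + \frac{1}{\frac{25}{22}} = \frac{1}{35} + \frac{22}{25} = \frac{159}{175} \approx 0.90857$)
$125 + h = 125 + \frac{159}{175} = \frac{22034}{175}$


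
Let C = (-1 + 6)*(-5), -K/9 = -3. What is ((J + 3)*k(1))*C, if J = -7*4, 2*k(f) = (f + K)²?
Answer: 245000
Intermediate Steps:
K = 27 (K = -9*(-3) = 27)
k(f) = (27 + f)²/2 (k(f) = (f + 27)²/2 = (27 + f)²/2)
J = -28
C = -25 (C = 5*(-5) = -25)
((J + 3)*k(1))*C = ((-28 + 3)*((27 + 1)²/2))*(-25) = -25*28²/2*(-25) = -25*784/2*(-25) = -25*392*(-25) = -9800*(-25) = 245000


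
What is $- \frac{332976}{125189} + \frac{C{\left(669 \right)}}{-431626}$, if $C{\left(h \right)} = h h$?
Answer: $- \frac{199750813005}{54034827314} \approx -3.6967$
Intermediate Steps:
$C{\left(h \right)} = h^{2}$
$- \frac{332976}{125189} + \frac{C{\left(669 \right)}}{-431626} = - \frac{332976}{125189} + \frac{669^{2}}{-431626} = \left(-332976\right) \frac{1}{125189} + 447561 \left(- \frac{1}{431626}\right) = - \frac{332976}{125189} - \frac{447561}{431626} = - \frac{199750813005}{54034827314}$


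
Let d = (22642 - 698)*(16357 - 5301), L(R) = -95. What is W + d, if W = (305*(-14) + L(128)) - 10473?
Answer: 242598026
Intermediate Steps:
d = 242612864 (d = 21944*11056 = 242612864)
W = -14838 (W = (305*(-14) - 95) - 10473 = (-4270 - 95) - 10473 = -4365 - 10473 = -14838)
W + d = -14838 + 242612864 = 242598026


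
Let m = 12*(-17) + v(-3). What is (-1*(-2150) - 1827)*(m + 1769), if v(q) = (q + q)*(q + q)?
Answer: 517123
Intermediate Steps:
v(q) = 4*q² (v(q) = (2*q)*(2*q) = 4*q²)
m = -168 (m = 12*(-17) + 4*(-3)² = -204 + 4*9 = -204 + 36 = -168)
(-1*(-2150) - 1827)*(m + 1769) = (-1*(-2150) - 1827)*(-168 + 1769) = (2150 - 1827)*1601 = 323*1601 = 517123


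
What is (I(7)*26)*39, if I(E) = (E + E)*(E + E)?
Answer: 198744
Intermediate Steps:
I(E) = 4*E² (I(E) = (2*E)*(2*E) = 4*E²)
(I(7)*26)*39 = ((4*7²)*26)*39 = ((4*49)*26)*39 = (196*26)*39 = 5096*39 = 198744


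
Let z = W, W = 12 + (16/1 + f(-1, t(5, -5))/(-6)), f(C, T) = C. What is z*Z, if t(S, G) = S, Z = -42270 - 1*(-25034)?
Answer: -1456442/3 ≈ -4.8548e+5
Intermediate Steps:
Z = -17236 (Z = -42270 + 25034 = -17236)
W = 169/6 (W = 12 + (16/1 - 1/(-6)) = 12 + (16*1 - 1*(-⅙)) = 12 + (16 + ⅙) = 12 + 97/6 = 169/6 ≈ 28.167)
z = 169/6 ≈ 28.167
z*Z = (169/6)*(-17236) = -1456442/3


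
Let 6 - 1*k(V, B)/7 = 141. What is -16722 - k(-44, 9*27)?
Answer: -15777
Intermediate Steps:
k(V, B) = -945 (k(V, B) = 42 - 7*141 = 42 - 987 = -945)
-16722 - k(-44, 9*27) = -16722 - 1*(-945) = -16722 + 945 = -15777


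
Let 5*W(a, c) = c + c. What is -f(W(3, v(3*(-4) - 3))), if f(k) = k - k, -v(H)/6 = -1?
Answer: 0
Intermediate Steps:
v(H) = 6 (v(H) = -6*(-1) = 6)
W(a, c) = 2*c/5 (W(a, c) = (c + c)/5 = (2*c)/5 = 2*c/5)
f(k) = 0
-f(W(3, v(3*(-4) - 3))) = -1*0 = 0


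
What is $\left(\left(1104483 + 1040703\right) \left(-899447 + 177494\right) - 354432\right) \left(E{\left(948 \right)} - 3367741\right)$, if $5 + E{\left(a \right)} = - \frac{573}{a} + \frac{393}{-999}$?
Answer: $\frac{91473122055806339744005}{17538} \approx 5.2157 \cdot 10^{18}$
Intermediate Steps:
$E{\left(a \right)} = - \frac{1796}{333} - \frac{573}{a}$ ($E{\left(a \right)} = -5 + \left(- \frac{573}{a} + \frac{393}{-999}\right) = -5 + \left(- \frac{573}{a} + 393 \left(- \frac{1}{999}\right)\right) = -5 - \left(\frac{131}{333} + \frac{573}{a}\right) = - \frac{1796}{333} - \frac{573}{a}$)
$\left(\left(1104483 + 1040703\right) \left(-899447 + 177494\right) - 354432\right) \left(E{\left(948 \right)} - 3367741\right) = \left(\left(1104483 + 1040703\right) \left(-899447 + 177494\right) - 354432\right) \left(\left(- \frac{1796}{333} - \frac{573}{948}\right) - 3367741\right) = \left(2145186 \left(-721953\right) - 354432\right) \left(\left(- \frac{1796}{333} - \frac{191}{316}\right) - 3367741\right) = \left(-1548723468258 - 354432\right) \left(\left(- \frac{1796}{333} - \frac{191}{316}\right) - 3367741\right) = - 1548723822690 \left(- \frac{631139}{105228} - 3367741\right) = \left(-1548723822690\right) \left(- \frac{354381281087}{105228}\right) = \frac{91473122055806339744005}{17538}$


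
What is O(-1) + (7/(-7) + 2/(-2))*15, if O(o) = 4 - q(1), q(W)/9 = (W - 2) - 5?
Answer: 28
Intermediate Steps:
q(W) = -63 + 9*W (q(W) = 9*((W - 2) - 5) = 9*((-2 + W) - 5) = 9*(-7 + W) = -63 + 9*W)
O(o) = 58 (O(o) = 4 - (-63 + 9*1) = 4 - (-63 + 9) = 4 - 1*(-54) = 4 + 54 = 58)
O(-1) + (7/(-7) + 2/(-2))*15 = 58 + (7/(-7) + 2/(-2))*15 = 58 + (7*(-1/7) + 2*(-1/2))*15 = 58 + (-1 - 1)*15 = 58 - 2*15 = 58 - 30 = 28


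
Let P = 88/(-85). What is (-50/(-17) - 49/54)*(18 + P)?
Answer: 1346107/39015 ≈ 34.502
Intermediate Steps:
P = -88/85 (P = 88*(-1/85) = -88/85 ≈ -1.0353)
(-50/(-17) - 49/54)*(18 + P) = (-50/(-17) - 49/54)*(18 - 88/85) = (-50*(-1/17) - 49*1/54)*(1442/85) = (50/17 - 49/54)*(1442/85) = (1867/918)*(1442/85) = 1346107/39015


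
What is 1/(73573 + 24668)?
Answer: 1/98241 ≈ 1.0179e-5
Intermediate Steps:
1/(73573 + 24668) = 1/98241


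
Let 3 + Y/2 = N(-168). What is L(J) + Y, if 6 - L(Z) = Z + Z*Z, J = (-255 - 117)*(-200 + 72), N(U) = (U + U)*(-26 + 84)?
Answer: -2267370048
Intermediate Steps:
N(U) = 116*U (N(U) = (2*U)*58 = 116*U)
J = 47616 (J = -372*(-128) = 47616)
L(Z) = 6 - Z - Z² (L(Z) = 6 - (Z + Z*Z) = 6 - (Z + Z²) = 6 + (-Z - Z²) = 6 - Z - Z²)
Y = -38982 (Y = -6 + 2*(116*(-168)) = -6 + 2*(-19488) = -6 - 38976 = -38982)
L(J) + Y = (6 - 1*47616 - 1*47616²) - 38982 = (6 - 47616 - 1*2267283456) - 38982 = (6 - 47616 - 2267283456) - 38982 = -2267331066 - 38982 = -2267370048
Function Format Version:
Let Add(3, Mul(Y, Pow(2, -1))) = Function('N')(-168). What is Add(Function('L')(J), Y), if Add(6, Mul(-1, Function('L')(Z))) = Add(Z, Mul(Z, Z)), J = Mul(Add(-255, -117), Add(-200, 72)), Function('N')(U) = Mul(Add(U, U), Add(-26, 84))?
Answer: -2267370048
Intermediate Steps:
Function('N')(U) = Mul(116, U) (Function('N')(U) = Mul(Mul(2, U), 58) = Mul(116, U))
J = 47616 (J = Mul(-372, -128) = 47616)
Function('L')(Z) = Add(6, Mul(-1, Z), Mul(-1, Pow(Z, 2))) (Function('L')(Z) = Add(6, Mul(-1, Add(Z, Mul(Z, Z)))) = Add(6, Mul(-1, Add(Z, Pow(Z, 2)))) = Add(6, Add(Mul(-1, Z), Mul(-1, Pow(Z, 2)))) = Add(6, Mul(-1, Z), Mul(-1, Pow(Z, 2))))
Y = -38982 (Y = Add(-6, Mul(2, Mul(116, -168))) = Add(-6, Mul(2, -19488)) = Add(-6, -38976) = -38982)
Add(Function('L')(J), Y) = Add(Add(6, Mul(-1, 47616), Mul(-1, Pow(47616, 2))), -38982) = Add(Add(6, -47616, Mul(-1, 2267283456)), -38982) = Add(Add(6, -47616, -2267283456), -38982) = Add(-2267331066, -38982) = -2267370048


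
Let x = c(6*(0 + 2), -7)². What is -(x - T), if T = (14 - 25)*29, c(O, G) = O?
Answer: -463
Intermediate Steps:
x = 144 (x = (6*(0 + 2))² = (6*2)² = 12² = 144)
T = -319 (T = -11*29 = -319)
-(x - T) = -(144 - 1*(-319)) = -(144 + 319) = -1*463 = -463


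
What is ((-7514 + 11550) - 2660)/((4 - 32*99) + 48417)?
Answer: 1376/45253 ≈ 0.030407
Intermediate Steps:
((-7514 + 11550) - 2660)/((4 - 32*99) + 48417) = (4036 - 2660)/((4 - 3168) + 48417) = 1376/(-3164 + 48417) = 1376/45253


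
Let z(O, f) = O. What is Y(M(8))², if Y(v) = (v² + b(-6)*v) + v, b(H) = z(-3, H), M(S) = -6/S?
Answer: 1089/256 ≈ 4.2539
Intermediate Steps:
b(H) = -3
Y(v) = v² - 2*v (Y(v) = (v² - 3*v) + v = v² - 2*v)
Y(M(8))² = ((-6/8)*(-2 - 6/8))² = ((-6*⅛)*(-2 - 6*⅛))² = (-3*(-2 - ¾)/4)² = (-¾*(-11/4))² = (33/16)² = 1089/256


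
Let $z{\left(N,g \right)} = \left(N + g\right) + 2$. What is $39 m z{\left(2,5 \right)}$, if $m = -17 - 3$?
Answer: $-7020$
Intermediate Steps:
$m = -20$ ($m = -17 - 3 = -20$)
$z{\left(N,g \right)} = 2 + N + g$
$39 m z{\left(2,5 \right)} = 39 \left(-20\right) \left(2 + 2 + 5\right) = \left(-780\right) 9 = -7020$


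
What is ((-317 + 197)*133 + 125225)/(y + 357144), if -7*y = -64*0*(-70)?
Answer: 109265/357144 ≈ 0.30594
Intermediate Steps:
y = 0 (y = -(-64*0)*(-70)/7 = -0*(-70) = -⅐*0 = 0)
((-317 + 197)*133 + 125225)/(y + 357144) = ((-317 + 197)*133 + 125225)/(0 + 357144) = (-120*133 + 125225)/357144 = (-15960 + 125225)*(1/357144) = 109265*(1/357144) = 109265/357144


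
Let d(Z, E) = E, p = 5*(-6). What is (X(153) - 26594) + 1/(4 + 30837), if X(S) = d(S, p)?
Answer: -821110783/30841 ≈ -26624.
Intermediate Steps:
p = -30
X(S) = -30
(X(153) - 26594) + 1/(4 + 30837) = (-30 - 26594) + 1/(4 + 30837) = -26624 + 1/30841 = -821110783/30841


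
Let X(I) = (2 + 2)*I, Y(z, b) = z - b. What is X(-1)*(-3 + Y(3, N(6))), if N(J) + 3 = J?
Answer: 12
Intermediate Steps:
N(J) = -3 + J
X(I) = 4*I
X(-1)*(-3 + Y(3, N(6))) = (4*(-1))*(-3 + (3 - (-3 + 6))) = -4*(-3 + (3 - 1*3)) = -4*(-3 + (3 - 3)) = -4*(-3 + 0) = -4*(-3) = 12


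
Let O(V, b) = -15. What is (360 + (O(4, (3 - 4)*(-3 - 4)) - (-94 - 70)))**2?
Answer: 259081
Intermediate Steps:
(360 + (O(4, (3 - 4)*(-3 - 4)) - (-94 - 70)))**2 = (360 + (-15 - (-94 - 70)))**2 = (360 + (-15 - 1*(-164)))**2 = (360 + (-15 + 164))**2 = (360 + 149)**2 = 509**2 = 259081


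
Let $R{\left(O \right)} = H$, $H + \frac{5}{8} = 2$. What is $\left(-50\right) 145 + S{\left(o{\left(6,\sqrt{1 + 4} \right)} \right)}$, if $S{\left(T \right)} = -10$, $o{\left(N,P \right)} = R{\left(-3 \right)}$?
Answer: $-7260$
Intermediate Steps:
$H = \frac{11}{8}$ ($H = - \frac{5}{8} + 2 = \frac{11}{8} \approx 1.375$)
$R{\left(O \right)} = \frac{11}{8}$
$o{\left(N,P \right)} = \frac{11}{8}$
$\left(-50\right) 145 + S{\left(o{\left(6,\sqrt{1 + 4} \right)} \right)} = \left(-50\right) 145 - 10 = -7250 - 10 = -7260$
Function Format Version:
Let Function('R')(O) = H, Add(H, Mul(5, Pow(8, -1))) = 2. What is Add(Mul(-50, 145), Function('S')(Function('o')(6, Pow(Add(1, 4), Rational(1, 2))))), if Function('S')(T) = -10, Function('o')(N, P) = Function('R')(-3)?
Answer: -7260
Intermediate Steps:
H = Rational(11, 8) (H = Add(Rational(-5, 8), 2) = Rational(11, 8) ≈ 1.3750)
Function('R')(O) = Rational(11, 8)
Function('o')(N, P) = Rational(11, 8)
Add(Mul(-50, 145), Function('S')(Function('o')(6, Pow(Add(1, 4), Rational(1, 2))))) = Add(Mul(-50, 145), -10) = Add(-7250, -10) = -7260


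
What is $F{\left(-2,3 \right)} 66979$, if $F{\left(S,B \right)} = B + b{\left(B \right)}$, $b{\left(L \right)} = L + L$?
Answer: $602811$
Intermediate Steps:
$b{\left(L \right)} = 2 L$
$F{\left(S,B \right)} = 3 B$ ($F{\left(S,B \right)} = B + 2 B = 3 B$)
$F{\left(-2,3 \right)} 66979 = 3 \cdot 3 \cdot 66979 = 9 \cdot 66979 = 602811$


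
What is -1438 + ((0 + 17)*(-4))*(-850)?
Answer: 56362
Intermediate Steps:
-1438 + ((0 + 17)*(-4))*(-850) = -1438 + (17*(-4))*(-850) = -1438 - 68*(-850) = -1438 + 57800 = 56362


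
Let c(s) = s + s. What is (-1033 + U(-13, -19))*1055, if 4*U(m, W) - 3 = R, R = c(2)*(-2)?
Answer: -4364535/4 ≈ -1.0911e+6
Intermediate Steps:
c(s) = 2*s
R = -8 (R = (2*2)*(-2) = 4*(-2) = -8)
U(m, W) = -5/4 (U(m, W) = 3/4 + (1/4)*(-8) = 3/4 - 2 = -5/4)
(-1033 + U(-13, -19))*1055 = (-1033 - 5/4)*1055 = -4137/4*1055 = -4364535/4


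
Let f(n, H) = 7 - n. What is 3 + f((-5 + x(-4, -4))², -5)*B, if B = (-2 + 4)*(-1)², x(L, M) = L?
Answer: -145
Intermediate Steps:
B = 2 (B = 2*1 = 2)
3 + f((-5 + x(-4, -4))², -5)*B = 3 + (7 - (-5 - 4)²)*2 = 3 + (7 - 1*(-9)²)*2 = 3 + (7 - 1*81)*2 = 3 + (7 - 81)*2 = 3 - 74*2 = 3 - 148 = -145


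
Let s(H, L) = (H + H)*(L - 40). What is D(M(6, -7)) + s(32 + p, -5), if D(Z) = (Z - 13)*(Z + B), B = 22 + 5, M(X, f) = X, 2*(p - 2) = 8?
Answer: -3651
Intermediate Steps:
p = 6 (p = 2 + (½)*8 = 2 + 4 = 6)
s(H, L) = 2*H*(-40 + L) (s(H, L) = (2*H)*(-40 + L) = 2*H*(-40 + L))
B = 27
D(Z) = (-13 + Z)*(27 + Z) (D(Z) = (Z - 13)*(Z + 27) = (-13 + Z)*(27 + Z))
D(M(6, -7)) + s(32 + p, -5) = (-351 + 6² + 14*6) + 2*(32 + 6)*(-40 - 5) = (-351 + 36 + 84) + 2*38*(-45) = -231 - 3420 = -3651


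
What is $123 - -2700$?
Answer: $2823$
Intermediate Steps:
$123 - -2700 = 123 + 2700 = 2823$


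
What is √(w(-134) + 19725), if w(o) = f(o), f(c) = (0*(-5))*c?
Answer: 5*√789 ≈ 140.45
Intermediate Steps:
f(c) = 0 (f(c) = 0*c = 0)
w(o) = 0
√(w(-134) + 19725) = √(0 + 19725) = √19725 = 5*√789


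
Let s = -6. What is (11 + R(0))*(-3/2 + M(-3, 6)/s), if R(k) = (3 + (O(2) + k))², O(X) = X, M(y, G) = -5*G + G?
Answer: 90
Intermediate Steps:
M(y, G) = -4*G
R(k) = (5 + k)² (R(k) = (3 + (2 + k))² = (5 + k)²)
(11 + R(0))*(-3/2 + M(-3, 6)/s) = (11 + (5 + 0)²)*(-3/2 - 4*6/(-6)) = (11 + 5²)*(-3*½ - 24*(-⅙)) = (11 + 25)*(-3/2 + 4) = 36*(5/2) = 90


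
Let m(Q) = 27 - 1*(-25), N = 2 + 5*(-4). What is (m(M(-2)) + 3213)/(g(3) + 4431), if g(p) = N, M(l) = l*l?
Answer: 3265/4413 ≈ 0.73986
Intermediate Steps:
N = -18 (N = 2 - 20 = -18)
M(l) = l**2
g(p) = -18
m(Q) = 52 (m(Q) = 27 + 25 = 52)
(m(M(-2)) + 3213)/(g(3) + 4431) = (52 + 3213)/(-18 + 4431) = 3265/4413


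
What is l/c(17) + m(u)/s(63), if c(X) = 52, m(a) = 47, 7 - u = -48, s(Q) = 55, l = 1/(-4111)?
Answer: 10047229/11757460 ≈ 0.85454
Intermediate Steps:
l = -1/4111 ≈ -0.00024325
u = 55 (u = 7 - 1*(-48) = 7 + 48 = 55)
l/c(17) + m(u)/s(63) = -1/4111/52 + 47/55 = -1/4111*1/52 + 47*(1/55) = -1/213772 + 47/55 = 10047229/11757460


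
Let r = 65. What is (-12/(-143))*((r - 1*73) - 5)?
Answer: -12/11 ≈ -1.0909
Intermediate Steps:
(-12/(-143))*((r - 1*73) - 5) = (-12/(-143))*((65 - 1*73) - 5) = (-12*(-1/143))*((65 - 73) - 5) = 12*(-8 - 5)/143 = (12/143)*(-13) = -12/11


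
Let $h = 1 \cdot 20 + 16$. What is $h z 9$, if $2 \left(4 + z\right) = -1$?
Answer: $-1458$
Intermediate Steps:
$z = - \frac{9}{2}$ ($z = -4 + \frac{1}{2} \left(-1\right) = -4 - \frac{1}{2} = - \frac{9}{2} \approx -4.5$)
$h = 36$ ($h = 20 + 16 = 36$)
$h z 9 = 36 \left(\left(- \frac{9}{2}\right) 9\right) = 36 \left(- \frac{81}{2}\right) = -1458$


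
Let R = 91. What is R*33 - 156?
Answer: 2847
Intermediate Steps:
R*33 - 156 = 91*33 - 156 = 3003 - 156 = 2847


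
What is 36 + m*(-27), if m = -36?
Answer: 1008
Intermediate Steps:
36 + m*(-27) = 36 - 36*(-27) = 36 + 972 = 1008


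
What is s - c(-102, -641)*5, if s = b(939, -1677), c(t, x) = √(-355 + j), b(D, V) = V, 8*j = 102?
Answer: -1677 - 185*I/2 ≈ -1677.0 - 92.5*I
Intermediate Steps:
j = 51/4 (j = (⅛)*102 = 51/4 ≈ 12.750)
c(t, x) = 37*I/2 (c(t, x) = √(-355 + 51/4) = √(-1369/4) = 37*I/2)
s = -1677
s - c(-102, -641)*5 = -1677 - 37*I/2*5 = -1677 - 185*I/2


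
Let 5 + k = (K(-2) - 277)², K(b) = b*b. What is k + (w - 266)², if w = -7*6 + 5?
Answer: 166333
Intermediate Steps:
w = -37 (w = -42 + 5 = -37)
K(b) = b²
k = 74524 (k = -5 + ((-2)² - 277)² = -5 + (4 - 277)² = -5 + (-273)² = -5 + 74529 = 74524)
k + (w - 266)² = 74524 + (-37 - 266)² = 74524 + (-303)² = 74524 + 91809 = 166333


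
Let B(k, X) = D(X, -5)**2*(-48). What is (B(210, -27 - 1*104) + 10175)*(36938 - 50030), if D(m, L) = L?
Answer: -117500700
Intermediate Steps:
B(k, X) = -1200 (B(k, X) = (-5)**2*(-48) = 25*(-48) = -1200)
(B(210, -27 - 1*104) + 10175)*(36938 - 50030) = (-1200 + 10175)*(36938 - 50030) = 8975*(-13092) = -117500700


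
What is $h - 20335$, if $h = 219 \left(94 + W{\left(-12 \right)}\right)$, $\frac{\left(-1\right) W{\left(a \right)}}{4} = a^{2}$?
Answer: $-125893$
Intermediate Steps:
$W{\left(a \right)} = - 4 a^{2}$
$h = -105558$ ($h = 219 \left(94 - 4 \left(-12\right)^{2}\right) = 219 \left(94 - 576\right) = 219 \left(-482\right) = -105558$)
$h - 20335 = -105558 - 20335 = -125893$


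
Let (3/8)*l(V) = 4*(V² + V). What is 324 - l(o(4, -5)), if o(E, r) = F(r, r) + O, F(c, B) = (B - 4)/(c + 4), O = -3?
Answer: -124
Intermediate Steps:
F(c, B) = (-4 + B)/(4 + c)
o(E, r) = -3 + (-4 + r)/(4 + r) (o(E, r) = (-4 + r)/(4 + r) - 3 = -3 + (-4 + r)/(4 + r))
l(V) = 32*V/3 + 32*V²/3 (l(V) = 8*(4*(V² + V))/3 = 8*(4*(V + V²))/3 = 8*(4*V + 4*V²)/3 = 32*V/3 + 32*V²/3)
324 - l(o(4, -5)) = 324 - 32*2*(-8 - 1*(-5))/(4 - 5)*(1 + 2*(-8 - 1*(-5))/(4 - 5))/3 = 324 - 32*2*(-8 + 5)/(-1)*(1 + 2*(-8 + 5)/(-1))/3 = 324 - 32*2*(-1)*(-3)*(1 + 2*(-1)*(-3))/3 = 324 - 32*6*(1 + 6)/3 = 324 - 32*6*7/3 = 324 - 1*448 = 324 - 448 = -124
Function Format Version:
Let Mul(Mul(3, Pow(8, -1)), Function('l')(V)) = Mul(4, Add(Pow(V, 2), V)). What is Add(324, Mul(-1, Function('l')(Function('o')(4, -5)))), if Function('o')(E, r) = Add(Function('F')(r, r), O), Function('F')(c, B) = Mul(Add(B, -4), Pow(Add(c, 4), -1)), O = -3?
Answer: -124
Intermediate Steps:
Function('F')(c, B) = Mul(Pow(Add(4, c), -1), Add(-4, B)) (Function('F')(c, B) = Mul(Add(-4, B), Pow(Add(4, c), -1)) = Mul(Pow(Add(4, c), -1), Add(-4, B)))
Function('o')(E, r) = Add(-3, Mul(Pow(Add(4, r), -1), Add(-4, r))) (Function('o')(E, r) = Add(Mul(Pow(Add(4, r), -1), Add(-4, r)), -3) = Add(-3, Mul(Pow(Add(4, r), -1), Add(-4, r))))
Function('l')(V) = Add(Mul(Rational(32, 3), V), Mul(Rational(32, 3), Pow(V, 2))) (Function('l')(V) = Mul(Rational(8, 3), Mul(4, Add(Pow(V, 2), V))) = Mul(Rational(8, 3), Mul(4, Add(V, Pow(V, 2)))) = Mul(Rational(8, 3), Add(Mul(4, V), Mul(4, Pow(V, 2)))) = Add(Mul(Rational(32, 3), V), Mul(Rational(32, 3), Pow(V, 2))))
Add(324, Mul(-1, Function('l')(Function('o')(4, -5)))) = Add(324, Mul(-1, Mul(Rational(32, 3), Mul(2, Pow(Add(4, -5), -1), Add(-8, Mul(-1, -5))), Add(1, Mul(2, Pow(Add(4, -5), -1), Add(-8, Mul(-1, -5))))))) = Add(324, Mul(-1, Mul(Rational(32, 3), Mul(2, Pow(-1, -1), Add(-8, 5)), Add(1, Mul(2, Pow(-1, -1), Add(-8, 5)))))) = Add(324, Mul(-1, Mul(Rational(32, 3), Mul(2, -1, -3), Add(1, Mul(2, -1, -3))))) = Add(324, Mul(-1, Mul(Rational(32, 3), 6, Add(1, 6)))) = Add(324, Mul(-1, Mul(Rational(32, 3), 6, 7))) = Add(324, Mul(-1, 448)) = Add(324, -448) = -124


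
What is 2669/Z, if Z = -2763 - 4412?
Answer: -2669/7175 ≈ -0.37199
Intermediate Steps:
Z = -7175
2669/Z = 2669/(-7175) = 2669*(-1/7175) = -2669/7175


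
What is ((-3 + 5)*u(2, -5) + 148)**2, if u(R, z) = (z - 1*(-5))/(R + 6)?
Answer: 21904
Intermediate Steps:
u(R, z) = (5 + z)/(6 + R) (u(R, z) = (z + 5)/(6 + R) = (5 + z)/(6 + R))
((-3 + 5)*u(2, -5) + 148)**2 = ((-3 + 5)*((5 - 5)/(6 + 2)) + 148)**2 = (2*(0/8) + 148)**2 = (2*((1/8)*0) + 148)**2 = (2*0 + 148)**2 = (0 + 148)**2 = 148**2 = 21904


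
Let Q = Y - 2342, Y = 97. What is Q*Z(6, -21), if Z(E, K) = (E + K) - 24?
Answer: 87555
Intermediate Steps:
Z(E, K) = -24 + E + K
Q = -2245 (Q = 97 - 2342 = -2245)
Q*Z(6, -21) = -2245*(-24 + 6 - 21) = -2245*(-39) = 87555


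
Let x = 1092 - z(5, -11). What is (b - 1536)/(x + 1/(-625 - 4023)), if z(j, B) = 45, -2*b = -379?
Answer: -6258532/4866455 ≈ -1.2861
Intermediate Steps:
b = 379/2 (b = -1/2*(-379) = 379/2 ≈ 189.50)
x = 1047 (x = 1092 - 1*45 = 1092 - 45 = 1047)
(b - 1536)/(x + 1/(-625 - 4023)) = (379/2 - 1536)/(1047 + 1/(-625 - 4023)) = -2693/(2*(1047 + 1/(-4648))) = -2693/(2*(1047 - 1/4648)) = -2693/(2*4866455/4648) = -2693/2*4648/4866455 = -6258532/4866455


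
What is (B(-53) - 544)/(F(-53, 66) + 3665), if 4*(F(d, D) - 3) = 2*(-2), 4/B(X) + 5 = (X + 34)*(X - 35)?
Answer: -906844/6112889 ≈ -0.14835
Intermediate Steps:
B(X) = 4/(-5 + (-35 + X)*(34 + X)) (B(X) = 4/(-5 + (X + 34)*(X - 35)) = 4/(-5 + (34 + X)*(-35 + X)) = 4/(-5 + (-35 + X)*(34 + X)))
F(d, D) = 2 (F(d, D) = 3 + (2*(-2))/4 = 3 + (¼)*(-4) = 3 - 1 = 2)
(B(-53) - 544)/(F(-53, 66) + 3665) = (4/(-1195 + (-53)² - 1*(-53)) - 544)/(2 + 3665) = (4/(-1195 + 2809 + 53) - 544)/3667 = (4/1667 - 544)*(1/3667) = -906844/1667*1/3667 = -906844/6112889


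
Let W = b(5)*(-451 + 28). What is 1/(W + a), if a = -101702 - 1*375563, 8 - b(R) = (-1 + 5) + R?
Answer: -1/476842 ≈ -2.0971e-6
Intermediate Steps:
b(R) = 4 - R (b(R) = 8 - ((-1 + 5) + R) = 8 - (4 + R) = 8 + (-4 - R) = 4 - R)
a = -477265 (a = -101702 - 375563 = -477265)
W = 423 (W = (4 - 1*5)*(-451 + 28) = (4 - 5)*(-423) = -1*(-423) = 423)
1/(W + a) = 1/(423 - 477265) = 1/(-476842) = -1/476842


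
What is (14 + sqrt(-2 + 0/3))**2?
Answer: (14 + I*sqrt(2))**2 ≈ 194.0 + 39.598*I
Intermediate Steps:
(14 + sqrt(-2 + 0/3))**2 = (14 + sqrt(-2 + 0*(1/3)))**2 = (14 + sqrt(-2 + 0))**2 = (14 + sqrt(-2))**2 = (14 + I*sqrt(2))**2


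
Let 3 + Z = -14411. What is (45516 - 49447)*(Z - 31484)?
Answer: 180425038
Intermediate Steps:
Z = -14414 (Z = -3 - 14411 = -14414)
(45516 - 49447)*(Z - 31484) = (45516 - 49447)*(-14414 - 31484) = -3931*(-45898) = 180425038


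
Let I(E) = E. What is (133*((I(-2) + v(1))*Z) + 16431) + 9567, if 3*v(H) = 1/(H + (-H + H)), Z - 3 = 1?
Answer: 75334/3 ≈ 25111.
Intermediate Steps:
Z = 4 (Z = 3 + 1 = 4)
v(H) = 1/(3*H) (v(H) = 1/(3*(H + (-H + H))) = 1/(3*(H + 0)) = 1/(3*H))
(133*((I(-2) + v(1))*Z) + 16431) + 9567 = (133*((-2 + (⅓)/1)*4) + 16431) + 9567 = (133*((-2 + (⅓)*1)*4) + 16431) + 9567 = (133*((-2 + ⅓)*4) + 16431) + 9567 = (133*(-5/3*4) + 16431) + 9567 = (133*(-20/3) + 16431) + 9567 = (-2660/3 + 16431) + 9567 = 46633/3 + 9567 = 75334/3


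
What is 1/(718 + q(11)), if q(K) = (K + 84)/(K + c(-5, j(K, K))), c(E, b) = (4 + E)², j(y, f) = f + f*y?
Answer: 12/8711 ≈ 0.0013776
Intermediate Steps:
q(K) = (84 + K)/(1 + K) (q(K) = (K + 84)/(K + (4 - 5)²) = (84 + K)/(K + (-1)²) = (84 + K)/(K + 1) = (84 + K)/(1 + K))
1/(718 + q(11)) = 1/(718 + (84 + 11)/(1 + 11)) = 1/(718 + 95/12) = 1/(8711/12) = 12/8711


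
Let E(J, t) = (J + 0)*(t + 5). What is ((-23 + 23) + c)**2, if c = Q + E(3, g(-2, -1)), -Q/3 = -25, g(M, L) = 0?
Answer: 8100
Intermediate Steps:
E(J, t) = J*(5 + t)
Q = 75 (Q = -3*(-25) = 75)
c = 90 (c = 75 + 3*(5 + 0) = 75 + 3*5 = 75 + 15 = 90)
((-23 + 23) + c)**2 = ((-23 + 23) + 90)**2 = (0 + 90)**2 = 90**2 = 8100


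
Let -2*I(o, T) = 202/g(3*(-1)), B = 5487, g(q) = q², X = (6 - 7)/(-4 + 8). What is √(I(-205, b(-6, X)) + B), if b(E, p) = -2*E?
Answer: √49282/3 ≈ 73.999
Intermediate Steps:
X = -¼ (X = -1/4 = -1*¼ = -¼ ≈ -0.25000)
I(o, T) = -101/9 (I(o, T) = -101/((3*(-1))²) = -101/((-3)²) = -101/9)
√(I(-205, b(-6, X)) + B) = √(-101/9 + 5487) = √(49282/9) = √49282/3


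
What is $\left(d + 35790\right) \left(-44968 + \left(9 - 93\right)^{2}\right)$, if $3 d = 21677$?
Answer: $- \frac{4892429864}{3} \approx -1.6308 \cdot 10^{9}$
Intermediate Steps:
$d = \frac{21677}{3}$ ($d = \frac{1}{3} \cdot 21677 = \frac{21677}{3} \approx 7225.7$)
$\left(d + 35790\right) \left(-44968 + \left(9 - 93\right)^{2}\right) = \left(\frac{21677}{3} + 35790\right) \left(-44968 + \left(9 - 93\right)^{2}\right) = \frac{129047 \left(-44968 + \left(-84\right)^{2}\right)}{3} = \frac{129047 \left(-44968 + 7056\right)}{3} = \frac{129047}{3} \left(-37912\right) = - \frac{4892429864}{3}$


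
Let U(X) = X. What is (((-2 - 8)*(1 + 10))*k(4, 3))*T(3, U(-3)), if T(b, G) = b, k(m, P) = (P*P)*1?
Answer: -2970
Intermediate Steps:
k(m, P) = P² (k(m, P) = P²*1 = P²)
(((-2 - 8)*(1 + 10))*k(4, 3))*T(3, U(-3)) = (((-2 - 8)*(1 + 10))*3²)*3 = (-10*11*9)*3 = -110*9*3 = -990*3 = -2970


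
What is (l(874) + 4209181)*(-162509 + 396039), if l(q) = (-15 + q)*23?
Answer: 987583891140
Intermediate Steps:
l(q) = -345 + 23*q
(l(874) + 4209181)*(-162509 + 396039) = ((-345 + 23*874) + 4209181)*(-162509 + 396039) = ((-345 + 20102) + 4209181)*233530 = (19757 + 4209181)*233530 = 4228938*233530 = 987583891140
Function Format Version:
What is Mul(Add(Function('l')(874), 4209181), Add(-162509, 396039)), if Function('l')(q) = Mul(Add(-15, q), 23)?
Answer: 987583891140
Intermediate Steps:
Function('l')(q) = Add(-345, Mul(23, q))
Mul(Add(Function('l')(874), 4209181), Add(-162509, 396039)) = Mul(Add(Add(-345, Mul(23, 874)), 4209181), Add(-162509, 396039)) = Mul(Add(Add(-345, 20102), 4209181), 233530) = Mul(Add(19757, 4209181), 233530) = Mul(4228938, 233530) = 987583891140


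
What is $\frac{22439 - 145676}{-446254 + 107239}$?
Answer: $\frac{41079}{113005} \approx 0.36351$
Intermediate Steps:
$\frac{22439 - 145676}{-446254 + 107239} = - \frac{123237}{-339015} = \left(-123237\right) \left(- \frac{1}{339015}\right) = \frac{41079}{113005}$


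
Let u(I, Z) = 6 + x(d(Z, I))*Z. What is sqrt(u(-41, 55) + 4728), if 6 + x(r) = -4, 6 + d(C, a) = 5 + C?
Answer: 2*sqrt(1046) ≈ 64.684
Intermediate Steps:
d(C, a) = -1 + C (d(C, a) = -6 + (5 + C) = -1 + C)
x(r) = -10 (x(r) = -6 - 4 = -10)
u(I, Z) = 6 - 10*Z
sqrt(u(-41, 55) + 4728) = sqrt((6 - 10*55) + 4728) = sqrt((6 - 550) + 4728) = sqrt(-544 + 4728) = sqrt(4184) = 2*sqrt(1046)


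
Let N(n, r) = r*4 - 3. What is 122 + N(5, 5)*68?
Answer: 1278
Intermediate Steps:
N(n, r) = -3 + 4*r (N(n, r) = 4*r - 3 = -3 + 4*r)
122 + N(5, 5)*68 = 122 + (-3 + 4*5)*68 = 122 + (-3 + 20)*68 = 122 + 17*68 = 122 + 1156 = 1278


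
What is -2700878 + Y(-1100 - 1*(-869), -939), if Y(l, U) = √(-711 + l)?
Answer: -2700878 + I*√942 ≈ -2.7009e+6 + 30.692*I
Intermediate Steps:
-2700878 + Y(-1100 - 1*(-869), -939) = -2700878 + √(-711 + (-1100 - 1*(-869))) = -2700878 + √(-711 + (-1100 + 869)) = -2700878 + √(-711 - 231) = -2700878 + √(-942) = -2700878 + I*√942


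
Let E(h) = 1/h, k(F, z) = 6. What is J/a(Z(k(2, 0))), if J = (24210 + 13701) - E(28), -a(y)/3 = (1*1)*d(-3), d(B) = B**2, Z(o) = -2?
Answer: -1061507/756 ≈ -1404.1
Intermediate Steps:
a(y) = -27 (a(y) = -3*1*1*(-3)**2 = -3*9 = -27)
J = 1061507/28 (J = (24210 + 13701) - 1/28 = 37911 - 1*1/28 = 37911 - 1/28 = 1061507/28 ≈ 37911.)
J/a(Z(k(2, 0))) = (1061507/28)/(-27) = (1061507/28)*(-1/27) = -1061507/756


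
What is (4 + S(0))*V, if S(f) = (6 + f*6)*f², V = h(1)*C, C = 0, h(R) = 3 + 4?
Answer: 0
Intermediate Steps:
h(R) = 7
V = 0 (V = 7*0 = 0)
S(f) = f²*(6 + 6*f) (S(f) = (6 + 6*f)*f² = f²*(6 + 6*f))
(4 + S(0))*V = (4 + 6*0²*(1 + 0))*0 = (4 + 6*0*1)*0 = (4 + 0)*0 = 4*0 = 0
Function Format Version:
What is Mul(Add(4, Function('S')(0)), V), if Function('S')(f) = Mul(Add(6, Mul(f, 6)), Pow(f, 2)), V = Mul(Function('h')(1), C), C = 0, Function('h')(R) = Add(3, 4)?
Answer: 0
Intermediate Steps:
Function('h')(R) = 7
V = 0 (V = Mul(7, 0) = 0)
Function('S')(f) = Mul(Pow(f, 2), Add(6, Mul(6, f))) (Function('S')(f) = Mul(Add(6, Mul(6, f)), Pow(f, 2)) = Mul(Pow(f, 2), Add(6, Mul(6, f))))
Mul(Add(4, Function('S')(0)), V) = Mul(Add(4, Mul(6, Pow(0, 2), Add(1, 0))), 0) = Mul(Add(4, Mul(6, 0, 1)), 0) = Mul(Add(4, 0), 0) = Mul(4, 0) = 0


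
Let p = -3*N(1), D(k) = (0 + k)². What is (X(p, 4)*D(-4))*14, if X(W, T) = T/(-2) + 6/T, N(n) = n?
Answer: -112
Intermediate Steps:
D(k) = k²
p = -3 (p = -3*1 = -3)
X(W, T) = 6/T - T/2 (X(W, T) = T*(-½) + 6/T = -T/2 + 6/T = 6/T - T/2)
(X(p, 4)*D(-4))*14 = ((6/4 - ½*4)*(-4)²)*14 = ((6*(¼) - 2)*16)*14 = ((3/2 - 2)*16)*14 = -½*16*14 = -8*14 = -112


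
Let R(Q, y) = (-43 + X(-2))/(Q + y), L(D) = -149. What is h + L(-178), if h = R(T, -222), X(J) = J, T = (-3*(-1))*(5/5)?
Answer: -10862/73 ≈ -148.79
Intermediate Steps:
T = 3 (T = 3*(5*(⅕)) = 3*1 = 3)
R(Q, y) = -45/(Q + y) (R(Q, y) = (-43 - 2)/(Q + y) = -45/(Q + y))
h = 15/73 (h = -45/(3 - 222) = -45/(-219) = -45*(-1/219) = 15/73 ≈ 0.20548)
h + L(-178) = 15/73 - 149 = -10862/73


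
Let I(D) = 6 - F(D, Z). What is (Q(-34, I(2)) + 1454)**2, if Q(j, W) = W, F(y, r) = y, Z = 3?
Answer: 2125764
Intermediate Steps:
I(D) = 6 - D
(Q(-34, I(2)) + 1454)**2 = ((6 - 1*2) + 1454)**2 = ((6 - 2) + 1454)**2 = (4 + 1454)**2 = 1458**2 = 2125764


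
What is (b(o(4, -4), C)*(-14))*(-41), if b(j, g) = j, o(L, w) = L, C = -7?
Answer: 2296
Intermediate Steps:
(b(o(4, -4), C)*(-14))*(-41) = (4*(-14))*(-41) = -56*(-41) = 2296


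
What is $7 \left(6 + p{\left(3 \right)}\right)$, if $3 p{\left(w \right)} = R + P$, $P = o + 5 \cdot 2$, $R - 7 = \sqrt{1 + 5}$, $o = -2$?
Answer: $77 + \frac{7 \sqrt{6}}{3} \approx 82.715$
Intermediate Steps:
$R = 7 + \sqrt{6}$ ($R = 7 + \sqrt{1 + 5} = 7 + \sqrt{6} \approx 9.4495$)
$P = 8$ ($P = -2 + 5 \cdot 2 = -2 + 10 = 8$)
$p{\left(w \right)} = 5 + \frac{\sqrt{6}}{3}$ ($p{\left(w \right)} = \frac{\left(7 + \sqrt{6}\right) + 8}{3} = \frac{15 + \sqrt{6}}{3} = 5 + \frac{\sqrt{6}}{3}$)
$7 \left(6 + p{\left(3 \right)}\right) = 7 \left(6 + \left(5 + \frac{\sqrt{6}}{3}\right)\right) = 7 \left(11 + \frac{\sqrt{6}}{3}\right) = 77 + \frac{7 \sqrt{6}}{3}$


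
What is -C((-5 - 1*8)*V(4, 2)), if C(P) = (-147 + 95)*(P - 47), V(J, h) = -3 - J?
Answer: 2288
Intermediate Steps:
C(P) = 2444 - 52*P (C(P) = -52*(-47 + P) = 2444 - 52*P)
-C((-5 - 1*8)*V(4, 2)) = -(2444 - 52*(-5 - 1*8)*(-3 - 1*4)) = -(2444 - 52*(-5 - 8)*(-3 - 4)) = -(2444 - (-676)*(-7)) = -(2444 - 52*91) = -(2444 - 4732) = -1*(-2288) = 2288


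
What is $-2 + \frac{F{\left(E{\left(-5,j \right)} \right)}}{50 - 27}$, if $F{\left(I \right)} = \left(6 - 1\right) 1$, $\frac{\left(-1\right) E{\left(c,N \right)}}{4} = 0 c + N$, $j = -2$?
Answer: $- \frac{41}{23} \approx -1.7826$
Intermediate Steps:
$E{\left(c,N \right)} = - 4 N$ ($E{\left(c,N \right)} = - 4 \left(0 c + N\right) = - 4 \left(0 + N\right) = - 4 N$)
$F{\left(I \right)} = 5$ ($F{\left(I \right)} = 5 \cdot 1 = 5$)
$-2 + \frac{F{\left(E{\left(-5,j \right)} \right)}}{50 - 27} = -2 + \frac{1}{50 - 27} \cdot 5 = -2 + \frac{1}{23} \cdot 5 = -2 + \frac{5}{23} = - \frac{41}{23}$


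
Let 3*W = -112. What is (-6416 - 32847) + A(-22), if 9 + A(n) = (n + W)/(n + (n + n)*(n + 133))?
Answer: -289002559/7359 ≈ -39272.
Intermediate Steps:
W = -112/3 (W = (⅓)*(-112) = -112/3 ≈ -37.333)
A(n) = -9 + (-112/3 + n)/(n + 2*n*(133 + n)) (A(n) = -9 + (n - 112/3)/(n + (n + n)*(n + 133)) = -9 + (-112/3 + n)/(n + (2*n)*(133 + n)) = -9 + (-112/3 + n)/(n + 2*n*(133 + n)))
(-6416 - 32847) + A(-22) = (-6416 - 32847) + (⅔)*(-56 - 3603*(-22) - 27*(-22)²)/(-22*(267 + 2*(-22))) = -39263 + (⅔)*(-1/22)*(-56 + 79266 - 27*484)/(267 - 44) = -39263 + (⅔)*(-1/22)*(-56 + 79266 - 13068)/223 = -39263 + (⅔)*(-1/22)*(1/223)*66142 = -39263 - 66142/7359 = -289002559/7359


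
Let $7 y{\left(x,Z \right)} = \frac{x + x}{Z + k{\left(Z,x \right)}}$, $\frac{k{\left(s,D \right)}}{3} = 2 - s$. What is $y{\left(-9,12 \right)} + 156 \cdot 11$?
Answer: $\frac{12013}{7} \approx 1716.1$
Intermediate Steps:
$k{\left(s,D \right)} = 6 - 3 s$ ($k{\left(s,D \right)} = 3 \left(2 - s\right) = 6 - 3 s$)
$y{\left(x,Z \right)} = \frac{2 x}{7 \left(6 - 2 Z\right)}$ ($y{\left(x,Z \right)} = \frac{\left(x + x\right) \frac{1}{Z - \left(-6 + 3 Z\right)}}{7} = \frac{2 x \frac{1}{6 - 2 Z}}{7} = \frac{2 x}{7 \left(6 - 2 Z\right)}$)
$y{\left(-9,12 \right)} + 156 \cdot 11 = \left(-1\right) \left(-9\right) \frac{1}{-21 + 7 \cdot 12} + 156 \cdot 11 = \left(-1\right) \left(-9\right) \frac{1}{-21 + 84} + 1716 = \left(-1\right) \left(-9\right) \frac{1}{63} + 1716 = \frac{1}{7} + 1716 = \frac{12013}{7}$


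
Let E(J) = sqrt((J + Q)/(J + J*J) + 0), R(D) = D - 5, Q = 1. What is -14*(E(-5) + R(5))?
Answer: -14*I*sqrt(5)/5 ≈ -6.261*I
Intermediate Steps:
R(D) = -5 + D
E(J) = sqrt((1 + J)/(J + J**2)) (E(J) = sqrt((J + 1)/(J + J*J) + 0) = sqrt((1 + J)/(J + J**2) + 0) = sqrt((1 + J)/(J + J**2)))
-14*(E(-5) + R(5)) = -14*(sqrt(1/(-5)) + (-5 + 5)) = -14*(sqrt(-1/5) + 0) = -14*(I*sqrt(5)/5 + 0) = -14*I*sqrt(5)/5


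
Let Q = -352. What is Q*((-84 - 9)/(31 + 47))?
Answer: 5456/13 ≈ 419.69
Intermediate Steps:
Q*((-84 - 9)/(31 + 47)) = -352*(-84 - 9)/(31 + 47) = -(-32736)/78 = -352*(-31/26) = 5456/13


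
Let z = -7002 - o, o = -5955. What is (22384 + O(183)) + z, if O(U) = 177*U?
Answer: 53728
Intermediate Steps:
z = -1047 (z = -7002 - 1*(-5955) = -7002 + 5955 = -1047)
(22384 + O(183)) + z = (22384 + 177*183) - 1047 = (22384 + 32391) - 1047 = 54775 - 1047 = 53728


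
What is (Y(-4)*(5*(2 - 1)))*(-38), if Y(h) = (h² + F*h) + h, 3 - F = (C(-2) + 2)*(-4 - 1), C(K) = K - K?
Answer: 7600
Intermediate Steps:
C(K) = 0
F = 13 (F = 3 - (0 + 2)*(-4 - 1) = 3 - 2*(-5) = 3 - 1*(-10) = 3 + 10 = 13)
Y(h) = h² + 14*h (Y(h) = (h² + 13*h) + h = h² + 14*h)
(Y(-4)*(5*(2 - 1)))*(-38) = ((-4*(14 - 4))*(5*(2 - 1)))*(-38) = ((-4*10)*(5*1))*(-38) = -40*5*(-38) = -200*(-38) = 7600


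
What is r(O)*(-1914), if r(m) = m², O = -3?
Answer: -17226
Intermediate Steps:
r(O)*(-1914) = (-3)²*(-1914) = 9*(-1914) = -17226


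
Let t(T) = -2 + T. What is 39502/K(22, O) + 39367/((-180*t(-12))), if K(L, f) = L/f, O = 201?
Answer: 10004709557/27720 ≈ 3.6092e+5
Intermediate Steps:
39502/K(22, O) + 39367/((-180*t(-12))) = 39502/((22/201)) + 39367/((-180*(-2 - 12))) = 39502/((22*(1/201))) + 39367/((-180*(-14))) = 39502/(22/201) + 39367/2520 = 39502*(201/22) + 39367*(1/2520) = 3969951/11 + 39367/2520 = 10004709557/27720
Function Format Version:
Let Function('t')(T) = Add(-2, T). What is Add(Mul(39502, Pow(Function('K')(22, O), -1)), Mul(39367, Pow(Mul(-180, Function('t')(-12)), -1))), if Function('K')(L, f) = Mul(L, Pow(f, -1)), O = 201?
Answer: Rational(10004709557, 27720) ≈ 3.6092e+5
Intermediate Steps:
Add(Mul(39502, Pow(Function('K')(22, O), -1)), Mul(39367, Pow(Mul(-180, Function('t')(-12)), -1))) = Add(Mul(39502, Pow(Mul(22, Pow(201, -1)), -1)), Mul(39367, Pow(Mul(-180, Add(-2, -12)), -1))) = Add(Mul(39502, Pow(Mul(22, Rational(1, 201)), -1)), Mul(39367, Pow(Mul(-180, -14), -1))) = Add(Mul(39502, Pow(Rational(22, 201), -1)), Mul(39367, Pow(2520, -1))) = Add(Mul(39502, Rational(201, 22)), Mul(39367, Rational(1, 2520))) = Add(Rational(3969951, 11), Rational(39367, 2520)) = Rational(10004709557, 27720)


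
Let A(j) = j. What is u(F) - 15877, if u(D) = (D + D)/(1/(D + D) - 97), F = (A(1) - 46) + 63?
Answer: -55427903/3491 ≈ -15877.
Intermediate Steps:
F = 18 (F = (1 - 46) + 63 = -45 + 63 = 18)
u(D) = 2*D/(-97 + 1/(2*D)) (u(D) = (2*D)/(1/(2*D) - 97) = (2*D)/(-97 + 1/(2*D)) = 2*D/(-97 + 1/(2*D)))
u(F) - 15877 = -4*18**2/(-1 + 194*18) - 15877 = -4*324/(-1 + 3492) - 15877 = -4*324/3491 - 15877 = -4*324*1/3491 - 15877 = -1296/3491 - 15877 = -55427903/3491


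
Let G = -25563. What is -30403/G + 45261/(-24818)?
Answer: -402465289/634422534 ≈ -0.63438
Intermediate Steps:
-30403/G + 45261/(-24818) = -30403/(-25563) + 45261/(-24818) = -30403*(-1/25563) + 45261*(-1/24818) = 30403/25563 - 45261/24818 = -402465289/634422534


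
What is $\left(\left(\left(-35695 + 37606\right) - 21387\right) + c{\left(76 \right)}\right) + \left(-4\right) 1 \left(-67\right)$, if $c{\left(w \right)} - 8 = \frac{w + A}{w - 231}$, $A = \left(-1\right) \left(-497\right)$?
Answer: $- \frac{2976573}{155} \approx -19204.0$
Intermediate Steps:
$A = 497$
$c{\left(w \right)} = 8 + \frac{497 + w}{-231 + w}$ ($c{\left(w \right)} = 8 + \frac{w + 497}{w - 231} = 8 + \frac{497 + w}{-231 + w}$)
$\left(\left(\left(-35695 + 37606\right) - 21387\right) + c{\left(76 \right)}\right) + \left(-4\right) 1 \left(-67\right) = \left(\left(\left(-35695 + 37606\right) - 21387\right) + \frac{-1351 + 9 \cdot 76}{-231 + 76}\right) + \left(-4\right) 1 \left(-67\right) = \left(\left(1911 - 21387\right) + \frac{-1351 + 684}{-155}\right) - -268 = \left(-19476 - - \frac{667}{155}\right) + 268 = \left(-19476 + \frac{667}{155}\right) + 268 = - \frac{3018113}{155} + 268 = - \frac{2976573}{155}$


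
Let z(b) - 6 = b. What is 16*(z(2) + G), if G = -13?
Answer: -80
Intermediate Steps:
z(b) = 6 + b
16*(z(2) + G) = 16*((6 + 2) - 13) = 16*(8 - 13) = 16*(-5) = -80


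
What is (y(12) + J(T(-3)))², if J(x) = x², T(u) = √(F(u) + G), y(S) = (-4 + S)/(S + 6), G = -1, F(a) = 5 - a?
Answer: 4489/81 ≈ 55.420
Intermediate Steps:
y(S) = (-4 + S)/(6 + S)
T(u) = √(4 - u) (T(u) = √((5 - u) - 1) = √(4 - u))
(y(12) + J(T(-3)))² = ((-4 + 12)/(6 + 12) + (√(4 - 1*(-3)))²)² = (8/18 + (√(4 + 3))²)² = ((1/18)*8 + (√7)²)² = (4/9 + 7)² = (67/9)² = 4489/81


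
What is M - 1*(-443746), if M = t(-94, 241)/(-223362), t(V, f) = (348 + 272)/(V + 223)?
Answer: 6392981616044/14406849 ≈ 4.4375e+5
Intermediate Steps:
t(V, f) = 620/(223 + V)
M = -310/14406849 (M = (620/(223 - 94))/(-223362) = (620/129)*(-1/223362) = -310/14406849 ≈ -2.1518e-5)
M - 1*(-443746) = -310/14406849 - 1*(-443746) = -310/14406849 + 443746 = 6392981616044/14406849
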